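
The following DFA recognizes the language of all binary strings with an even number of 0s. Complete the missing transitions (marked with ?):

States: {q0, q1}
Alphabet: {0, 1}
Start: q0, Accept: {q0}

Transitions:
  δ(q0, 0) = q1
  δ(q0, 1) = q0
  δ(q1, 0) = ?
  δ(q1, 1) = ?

What each state remembers (consistent with the given transitions and accept states):
  q0: an even number of 0s has been read so far
  q1: an odd number of 0s has been read so far
Filling in the missing entries:
  δ(q1, 0): in q1 (an odd number of 0s has been read so far), after reading 0 we have: an even number of 0s has been read so far → q0
  δ(q1, 1): in q1 (an odd number of 0s has been read so far), after reading 1 we have: an odd number of 0s has been read so far → q1

Final answer: δ(q1, 0) = q0; δ(q1, 1) = q1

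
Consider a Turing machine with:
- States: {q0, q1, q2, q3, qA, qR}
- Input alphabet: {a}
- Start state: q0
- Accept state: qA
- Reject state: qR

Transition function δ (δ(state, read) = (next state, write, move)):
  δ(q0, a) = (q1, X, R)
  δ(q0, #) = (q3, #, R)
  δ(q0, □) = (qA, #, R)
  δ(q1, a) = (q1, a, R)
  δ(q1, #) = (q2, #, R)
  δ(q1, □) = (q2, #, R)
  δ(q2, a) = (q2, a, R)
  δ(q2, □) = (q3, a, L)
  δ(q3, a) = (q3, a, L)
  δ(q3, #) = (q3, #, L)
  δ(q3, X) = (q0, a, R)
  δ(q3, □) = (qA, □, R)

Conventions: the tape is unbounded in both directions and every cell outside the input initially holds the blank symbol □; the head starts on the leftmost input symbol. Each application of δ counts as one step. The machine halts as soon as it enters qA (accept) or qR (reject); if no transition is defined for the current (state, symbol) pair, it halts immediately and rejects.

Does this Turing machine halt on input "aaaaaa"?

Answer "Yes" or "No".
Trace (configuration after each step, as tape_left[state]tape_right with head position):
Step 0: [q0]aaaaaa (head at position 0)
Step 1: X[q1]aaaaa (head 1)
Step 2: Xa[q1]aaaa (head 2)
Step 3: Xaa[q1]aaa (head 3)
Step 4: Xaaa[q1]aa (head 4)
Step 5: Xaaaa[q1]a (head 5)
Step 6: Xaaaaa[q1]□ (head 6)
Step 7: Xaaaaa#[q2]□ (head 7)
Step 8: Xaaaaa[q3]#a (head 6)
Step 9: Xaaaa[q3]a#a (head 5)
Step 10: Xaaa[q3]aa#a (head 4)
Step 11: Xaa[q3]aaa#a (head 3)
Step 12: Xa[q3]aaaa#a (head 2)
Step 13: X[q3]aaaaa#a (head 1)
Step 14: [q3]Xaaaaa#a (head 0)
Step 15: a[q0]aaaaa#a (head 1)
Step 16: aX[q1]aaaa#a (head 2)
Step 17: aXa[q1]aaa#a (head 3)
Step 18: aXaa[q1]aa#a (head 4)
Step 19: aXaaa[q1]a#a (head 5)
Step 20: aXaaaa[q1]#a (head 6)
Step 21: aXaaaa#[q2]a (head 7)
Step 22: aXaaaa#a[q2]□ (head 8)
Step 23: aXaaaa#[q3]aa (head 7)
Step 24: aXaaaa[q3]#aa (head 6)
Step 25: aXaaa[q3]a#aa (head 5)
Step 26: aXaa[q3]aa#aa (head 4)
Step 27: aXa[q3]aaa#aa (head 3)
Step 28: aX[q3]aaaa#aa (head 2)
Step 29: a[q3]Xaaaa#aa (head 1)
Step 30: aa[q0]aaaa#aa (head 2)
Step 31: aaX[q1]aaa#aa (head 3)
Step 32: aaXa[q1]aa#aa (head 4)
Step 33: aaXaa[q1]a#aa (head 5)
Step 34: aaXaaa[q1]#aa (head 6)
Step 35: aaXaaa#[q2]aa (head 7)
Step 36: aaXaaa#a[q2]a (head 8)
Step 37: aaXaaa#aa[q2]□ (head 9)
Step 38: aaXaaa#a[q3]aa (head 8)
Step 39: aaXaaa#[q3]aaa (head 7)
Step 40: aaXaaa[q3]#aaa (head 6)
Step 41: aaXaa[q3]a#aaa (head 5)
Step 42: aaXa[q3]aa#aaa (head 4)
Step 43: aaX[q3]aaa#aaa (head 3)
Step 44: aa[q3]Xaaa#aaa (head 2)
Step 45: aaa[q0]aaa#aaa (head 3)
Step 46: aaaX[q1]aa#aaa (head 4)
Step 47: aaaXa[q1]a#aaa (head 5)
Step 48: aaaXaa[q1]#aaa (head 6)
Step 49: aaaXaa#[q2]aaa (head 7)
Step 50: aaaXaa#a[q2]aa (head 8)
Step 51: aaaXaa#aa[q2]a (head 9)
Step 52: aaaXaa#aaa[q2]□ (head 10)
Step 53: aaaXaa#aa[q3]aa (head 9)
Step 54: aaaXaa#a[q3]aaa (head 8)
Step 55: aaaXaa#[q3]aaaa (head 7)
Step 56: aaaXaa[q3]#aaaa (head 6)
Step 57: aaaXa[q3]a#aaaa (head 5)
Step 58: aaaX[q3]aa#aaaa (head 4)
Step 59: aaa[q3]Xaa#aaaa (head 3)
Step 60: aaaa[q0]aa#aaaa (head 4)
Step 61: aaaaX[q1]a#aaaa (head 5)
Step 62: aaaaXa[q1]#aaaa (head 6)
Step 63: aaaaXa#[q2]aaaa (head 7)
Step 64: aaaaXa#a[q2]aaa (head 8)
Step 65: aaaaXa#aa[q2]aa (head 9)
Step 66: aaaaXa#aaa[q2]a (head 10)
Step 67: aaaaXa#aaaa[q2]□ (head 11)
Step 68: aaaaXa#aaa[q3]aa (head 10)
Step 69: aaaaXa#aa[q3]aaa (head 9)
Step 70: aaaaXa#a[q3]aaaa (head 8)
Step 71: aaaaXa#[q3]aaaaa (head 7)
Step 72: aaaaXa[q3]#aaaaa (head 6)
Step 73: aaaaX[q3]a#aaaaa (head 5)
Step 74: aaaa[q3]Xa#aaaaa (head 4)
Step 75: aaaaa[q0]a#aaaaa (head 5)
Step 76: aaaaaX[q1]#aaaaa (head 6)
Step 77: aaaaaX#[q2]aaaaa (head 7)
Step 78: aaaaaX#a[q2]aaaa (head 8)
Step 79: aaaaaX#aa[q2]aaa (head 9)
Step 80: aaaaaX#aaa[q2]aa (head 10)
Step 81: aaaaaX#aaaa[q2]a (head 11)
Step 82: aaaaaX#aaaaa[q2]□ (head 12)
Step 83: aaaaaX#aaaa[q3]aa (head 11)
Step 84: aaaaaX#aaa[q3]aaa (head 10)
Step 85: aaaaaX#aa[q3]aaaa (head 9)
Step 86: aaaaaX#a[q3]aaaaa (head 8)
Step 87: aaaaaX#[q3]aaaaaa (head 7)
Step 88: aaaaaX[q3]#aaaaaa (head 6)
Step 89: aaaaa[q3]X#aaaaaa (head 5)
Step 90: aaaaaa[q0]#aaaaaa (head 6)
Step 91: aaaaaa#[q3]aaaaaa (head 7)
Step 92: aaaaaa[q3]#aaaaaa (head 6)
Step 93: aaaaa[q3]a#aaaaaa (head 5)
Step 94: aaaa[q3]aa#aaaaaa (head 4)
Step 95: aaa[q3]aaa#aaaaaa (head 3)
Step 96: aa[q3]aaaa#aaaaaa (head 2)
Step 97: a[q3]aaaaa#aaaaaa (head 1)
Step 98: [q3]aaaaaa#aaaaaa (head 0)
Step 99: [q3]□aaaaaa#aaaaaa (head -1)
Step 100: □[qA]aaaaaa#aaaaaa (head 0)
The machine is in qA, so it halts and accepts.
It halts after 100 steps.

Final answer: Yes - halts after 100 steps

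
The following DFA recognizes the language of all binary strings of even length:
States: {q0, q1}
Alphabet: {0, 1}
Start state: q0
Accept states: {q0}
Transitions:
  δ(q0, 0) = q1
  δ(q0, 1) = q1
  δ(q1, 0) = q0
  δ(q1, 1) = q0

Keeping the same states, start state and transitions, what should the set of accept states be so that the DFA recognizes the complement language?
The DFA is complete (every state has a transition on every symbol), so the complement
is recognized by the same DFA with accepting and non-accepting states swapped.
Original accept states: {q0}
Complement accept states = All states - Original accept states
= {q0, q1} - {q0}
= {q1}
Complement language: strings of ODD length

Final answer: {q1}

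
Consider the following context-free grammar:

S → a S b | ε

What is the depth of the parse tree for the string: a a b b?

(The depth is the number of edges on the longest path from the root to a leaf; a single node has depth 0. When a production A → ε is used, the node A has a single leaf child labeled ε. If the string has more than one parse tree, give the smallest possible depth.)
The only parse tree applies S → a S b 2 times (once per matching a…b pair) and then S → ε.
The S nodes sit at depths 0, 1, …, 2; the innermost S (depth 2) has the single child ε at depth 3.
The terminal leaves a, b are at depths 1..2, so the longest root-to-leaf path is S → S → … → S → ε with 3 edges.
Depth = 3.

Final answer: 3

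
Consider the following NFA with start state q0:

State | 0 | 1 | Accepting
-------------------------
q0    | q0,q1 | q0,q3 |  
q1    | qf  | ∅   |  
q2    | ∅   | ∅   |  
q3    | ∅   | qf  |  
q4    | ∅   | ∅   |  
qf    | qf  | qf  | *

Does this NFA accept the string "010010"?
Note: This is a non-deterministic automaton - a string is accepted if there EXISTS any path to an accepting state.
Track the set of states the NFA could be in: start {q0}
Read '0': {q0} → {q0, q1}
Read '1': {q0, q1} → {q0, q3}
Read '0': {q0, q3} → {q0, q1}
Read '0': {q0, q1} → {q0, q1, qf}
Read '1': {q0, q1, qf} → {q0, q3, qf}
Read '0': {q0, q3, qf} → {q0, q1, qf}
Final set {q0, q1, qf} contains accepting state(s) {qf} → accepted.

Final answer: Yes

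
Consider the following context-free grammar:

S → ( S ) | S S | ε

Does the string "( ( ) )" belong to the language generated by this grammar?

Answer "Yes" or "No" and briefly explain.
A derivation exists: S ⇒ ( S ) ⇒ ( ( S ) ) ⇒ ( ( ) ) (using S → ( S ) twice, then S → ε).

Final answer: Yes - a valid derivation exists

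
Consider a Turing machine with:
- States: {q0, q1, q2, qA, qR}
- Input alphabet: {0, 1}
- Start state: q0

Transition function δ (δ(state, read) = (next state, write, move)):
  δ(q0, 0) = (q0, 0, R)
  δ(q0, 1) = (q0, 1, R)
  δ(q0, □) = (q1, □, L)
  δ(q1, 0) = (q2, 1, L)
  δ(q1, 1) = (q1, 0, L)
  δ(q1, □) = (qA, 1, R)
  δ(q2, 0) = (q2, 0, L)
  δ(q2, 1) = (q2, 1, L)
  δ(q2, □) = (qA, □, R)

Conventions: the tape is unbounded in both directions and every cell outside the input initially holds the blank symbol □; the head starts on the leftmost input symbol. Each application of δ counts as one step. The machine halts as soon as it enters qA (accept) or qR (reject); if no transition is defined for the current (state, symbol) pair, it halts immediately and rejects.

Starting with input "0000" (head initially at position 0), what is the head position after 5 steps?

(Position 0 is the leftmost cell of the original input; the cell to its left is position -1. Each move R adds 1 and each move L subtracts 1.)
Step 0: [q0]0000 (head at position 0)
Step 1: δ(q0, 0) = (q0, 0, R)  ⊢  0[q0]000 (head at position 1)
Step 2: δ(q0, 0) = (q0, 0, R)  ⊢  00[q0]00 (head at position 2)
Step 3: δ(q0, 0) = (q0, 0, R)  ⊢  000[q0]0 (head at position 3)
Step 4: δ(q0, 0) = (q0, 0, R)  ⊢  0000[q0]□ (head at position 4)
Step 5: δ(q0, □) = (q1, □, L)  ⊢  000[q1]0□ (head at position 3)
Head position after 5 steps: 3

Final answer: Position 3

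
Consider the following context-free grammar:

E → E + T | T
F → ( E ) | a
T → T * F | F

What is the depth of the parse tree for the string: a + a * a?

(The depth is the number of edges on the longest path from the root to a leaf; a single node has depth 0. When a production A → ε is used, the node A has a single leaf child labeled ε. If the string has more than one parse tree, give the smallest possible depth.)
The grammar is unambiguous; the parse tree of a + a * a is:
E → E + T at the root (depth 0).
  Left E (depth 1) → T (2) → F (3) → a (4).
  Right T (depth 1) → T * F; that T (2) → F (3) → a (4); F (2) → a (3).
The longest root-to-leaf paths have 4 edges.
Depth = 4.

Final answer: 4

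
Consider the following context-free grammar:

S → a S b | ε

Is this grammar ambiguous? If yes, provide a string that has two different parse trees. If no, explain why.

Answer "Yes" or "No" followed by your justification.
At every step exactly one production applies: if the remaining string to generate is non-empty it starts with a and ends with b, forcing S → a S b; if it is empty, S → ε is forced. Hence each string a^n b^n has exactly one derivation (S → a S b applied n times, then S → ε) and one parse tree.

Final answer: No - the grammar is unambiguous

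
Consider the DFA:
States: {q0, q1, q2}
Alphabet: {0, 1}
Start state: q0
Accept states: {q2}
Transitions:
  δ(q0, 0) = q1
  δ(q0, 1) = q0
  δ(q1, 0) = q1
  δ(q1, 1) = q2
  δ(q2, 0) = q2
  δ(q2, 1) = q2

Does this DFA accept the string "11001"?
Processing string "11001":
  q0 --1--> q0
  q0 --1--> q0
  q0 --0--> q1
  q1 --0--> q1
  q1 --1--> q2
Final state: q2
Accept states: {q2}
q2 is an accept state, so the string is accepted.

Final answer: Yes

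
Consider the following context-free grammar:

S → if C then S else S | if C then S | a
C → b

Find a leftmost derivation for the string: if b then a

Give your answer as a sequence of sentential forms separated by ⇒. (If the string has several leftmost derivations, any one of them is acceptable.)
Start with S.
Step 1: the leftmost non-terminal is S; apply S → if C then S:  if C then S
Step 2: the leftmost non-terminal is C; apply C → b:  if b then S
Step 3: the leftmost non-terminal is S; apply S → a:  if b then a

Final answer: S ⇒ if C then S ⇒ if b then S ⇒ if b then a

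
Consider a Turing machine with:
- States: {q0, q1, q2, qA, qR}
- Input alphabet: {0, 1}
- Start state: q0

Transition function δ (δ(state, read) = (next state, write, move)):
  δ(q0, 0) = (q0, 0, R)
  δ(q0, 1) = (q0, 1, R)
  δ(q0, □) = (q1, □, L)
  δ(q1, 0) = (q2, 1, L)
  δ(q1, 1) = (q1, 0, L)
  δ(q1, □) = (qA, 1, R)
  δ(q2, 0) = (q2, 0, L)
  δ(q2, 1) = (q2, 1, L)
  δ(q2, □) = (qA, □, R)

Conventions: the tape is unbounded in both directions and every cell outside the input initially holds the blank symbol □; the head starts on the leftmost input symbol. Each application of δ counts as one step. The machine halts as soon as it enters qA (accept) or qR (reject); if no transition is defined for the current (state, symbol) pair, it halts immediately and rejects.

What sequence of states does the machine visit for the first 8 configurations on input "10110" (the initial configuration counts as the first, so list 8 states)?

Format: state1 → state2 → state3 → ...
Step 0: [q0]10110 (head at position 0)
Step 1: δ(q0, 1) = (q0, 1, R)  ⊢  1[q0]0110 (head at position 1)
Step 2: δ(q0, 0) = (q0, 0, R)  ⊢  10[q0]110 (head at position 2)
Step 3: δ(q0, 1) = (q0, 1, R)  ⊢  101[q0]10 (head at position 3)
Step 4: δ(q0, 1) = (q0, 1, R)  ⊢  1011[q0]0 (head at position 4)
Step 5: δ(q0, 0) = (q0, 0, R)  ⊢  10110[q0]□ (head at position 5)
Step 6: δ(q0, □) = (q1, □, L)  ⊢  1011[q1]0□ (head at position 4)
Step 7: δ(q1, 0) = (q2, 1, L)  ⊢  101[q2]11□ (head at position 3)
Reading off the states of these 8 configurations: q0 → q0 → q0 → q0 → q0 → q0 → q1 → q2

Final answer: q0 → q0 → q0 → q0 → q0 → q0 → q1 → q2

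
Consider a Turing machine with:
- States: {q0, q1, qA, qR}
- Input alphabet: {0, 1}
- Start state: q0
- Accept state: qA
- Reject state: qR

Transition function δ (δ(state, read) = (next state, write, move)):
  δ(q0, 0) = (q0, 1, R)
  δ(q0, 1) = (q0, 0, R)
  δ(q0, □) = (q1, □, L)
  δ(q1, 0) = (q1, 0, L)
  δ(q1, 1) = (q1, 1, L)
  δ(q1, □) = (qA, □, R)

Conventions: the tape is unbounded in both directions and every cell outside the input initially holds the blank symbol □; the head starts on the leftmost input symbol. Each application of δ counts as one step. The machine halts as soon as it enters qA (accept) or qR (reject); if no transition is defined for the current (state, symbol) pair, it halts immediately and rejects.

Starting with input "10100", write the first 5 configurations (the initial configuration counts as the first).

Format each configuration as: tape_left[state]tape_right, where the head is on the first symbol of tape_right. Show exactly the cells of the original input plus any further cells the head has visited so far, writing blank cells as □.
Step 0: [q0]10100 (head at position 0)
Step 1: δ(q0, 1) = (q0, 0, R)  ⊢  0[q0]0100 (head at position 1)
Step 2: δ(q0, 0) = (q0, 1, R)  ⊢  01[q0]100 (head at position 2)
Step 3: δ(q0, 1) = (q0, 0, R)  ⊢  010[q0]00 (head at position 3)
Step 4: δ(q0, 0) = (q0, 1, R)  ⊢  0101[q0]0 (head at position 4)

Final answer: [q0]10100 ⊢ 0[q0]0100 ⊢ 01[q0]100 ⊢ 010[q0]00 ⊢ 0101[q0]0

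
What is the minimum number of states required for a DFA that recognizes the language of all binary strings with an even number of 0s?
Language: binary strings with an even number of 0s
Lower bound (Myhill–Nerode): the prefixes ε, 0 are pairwise distinguishable:
  ε vs 0: suffix ε distinguishes them (ε has zero 0s (accepted), 0 has one 0 (rejected))
So any DFA needs at least 2 states.
Upper bound: a DFA with 2 states exists (one state per class above).
Minimum states: 2

Final answer: 2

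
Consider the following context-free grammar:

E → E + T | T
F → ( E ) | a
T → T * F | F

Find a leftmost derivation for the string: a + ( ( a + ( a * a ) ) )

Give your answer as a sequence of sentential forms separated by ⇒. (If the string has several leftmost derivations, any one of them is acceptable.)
Start with E.
Step 1: the leftmost non-terminal is E; apply E → E + T:  E + T
Step 2: the leftmost non-terminal is E; apply E → T:  T + T
Step 3: the leftmost non-terminal is T; apply T → F:  F + T
Step 4: the leftmost non-terminal is F; apply F → a:  a + T
Step 5: the leftmost non-terminal is T; apply T → F:  a + F
Step 6: the leftmost non-terminal is F; apply F → ( E ):  a + ( E )
Step 7: the leftmost non-terminal is E; apply E → T:  a + ( T )
Step 8: the leftmost non-terminal is T; apply T → F:  a + ( F )
Step 9: the leftmost non-terminal is F; apply F → ( E ):  a + ( ( E ) )
Step 10: the leftmost non-terminal is E; apply E → E + T:  a + ( ( E + T ) )
Step 11: the leftmost non-terminal is E; apply E → T:  a + ( ( T + T ) )
Step 12: the leftmost non-terminal is T; apply T → F:  a + ( ( F + T ) )
Step 13: the leftmost non-terminal is F; apply F → a:  a + ( ( a + T ) )
Step 14: the leftmost non-terminal is T; apply T → F:  a + ( ( a + F ) )
Step 15: the leftmost non-terminal is F; apply F → ( E ):  a + ( ( a + ( E ) ) )
Step 16: the leftmost non-terminal is E; apply E → T:  a + ( ( a + ( T ) ) )
Step 17: the leftmost non-terminal is T; apply T → T * F:  a + ( ( a + ( T * F ) ) )
Step 18: the leftmost non-terminal is T; apply T → F:  a + ( ( a + ( F * F ) ) )
Step 19: the leftmost non-terminal is F; apply F → a:  a + ( ( a + ( a * F ) ) )
Step 20: the leftmost non-terminal is F; apply F → a:  a + ( ( a + ( a * a ) ) )

Final answer: E ⇒ E + T ⇒ T + T ⇒ F + T ⇒ a + T ⇒ a + F ⇒ a + ( E ) ⇒ a + ( T ) ⇒ a + ( F ) ⇒ a + ( ( E ) ) ⇒ a + ( ( E + T ) ) ⇒ a + ( ( T + T ) ) ⇒ a + ( ( F + T ) ) ⇒ a + ( ( a + T ) ) ⇒ a + ( ( a + F ) ) ⇒ a + ( ( a + ( E ) ) ) ⇒ a + ( ( a + ( T ) ) ) ⇒ a + ( ( a + ( T * F ) ) ) ⇒ a + ( ( a + ( F * F ) ) ) ⇒ a + ( ( a + ( a * F ) ) ) ⇒ a + ( ( a + ( a * a ) ) )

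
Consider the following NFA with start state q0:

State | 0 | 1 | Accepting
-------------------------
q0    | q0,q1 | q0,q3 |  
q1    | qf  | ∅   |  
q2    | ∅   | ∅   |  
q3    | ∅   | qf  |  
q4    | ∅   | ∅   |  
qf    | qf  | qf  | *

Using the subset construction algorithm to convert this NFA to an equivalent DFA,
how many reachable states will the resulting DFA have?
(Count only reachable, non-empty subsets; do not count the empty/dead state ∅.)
Start subset: {q0}
{q0}: on 0 → {q0, q1}, on 1 → {q0, q3}
{q0, q1}: on 0 → {q0, q1, qf}, on 1 → {q0, q3}
{q0, q3}: on 0 → {q0, q1}, on 1 → {q0, q3, qf}
{q0, q1, qf}: on 0 → {q0, q1, qf}, on 1 → {q0, q3, qf}
{q0, q3, qf}: on 0 → {q0, q1, qf}, on 1 → {q0, q3, qf}
Reachable non-empty subsets: {q0}, {q0, q1}, {q0, q3}, {q0, q1, qf}, {q0, q3, qf} — 5 in total.

Final answer: 5 states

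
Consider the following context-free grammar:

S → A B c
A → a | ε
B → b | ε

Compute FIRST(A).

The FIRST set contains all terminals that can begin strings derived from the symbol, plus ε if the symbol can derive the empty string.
A → a contributes a; A → ε makes A nullable, contributing ε. FIRST(A) = {a, ε}.

Final answer: {a, ε}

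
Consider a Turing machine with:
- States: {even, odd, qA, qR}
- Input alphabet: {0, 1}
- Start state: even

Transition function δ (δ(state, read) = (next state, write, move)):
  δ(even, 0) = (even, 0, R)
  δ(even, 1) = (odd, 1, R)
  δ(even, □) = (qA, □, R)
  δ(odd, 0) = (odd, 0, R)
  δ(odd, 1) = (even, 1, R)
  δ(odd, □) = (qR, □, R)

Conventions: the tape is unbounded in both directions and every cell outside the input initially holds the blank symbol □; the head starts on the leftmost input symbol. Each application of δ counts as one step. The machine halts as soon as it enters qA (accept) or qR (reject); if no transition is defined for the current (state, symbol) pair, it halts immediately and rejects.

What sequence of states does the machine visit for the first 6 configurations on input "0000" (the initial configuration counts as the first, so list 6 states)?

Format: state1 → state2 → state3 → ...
Step 0: [even]0000 (head at position 0)
Step 1: δ(even, 0) = (even, 0, R)  ⊢  0[even]000 (head at position 1)
Step 2: δ(even, 0) = (even, 0, R)  ⊢  00[even]00 (head at position 2)
Step 3: δ(even, 0) = (even, 0, R)  ⊢  000[even]0 (head at position 3)
Step 4: δ(even, 0) = (even, 0, R)  ⊢  0000[even]□ (head at position 4)
Step 5: δ(even, □) = (qA, □, R)  ⊢  0000□[qA]□ (head at position 5)
Reading off the states of these 6 configurations: even → even → even → even → even → qA

Final answer: even → even → even → even → even → qA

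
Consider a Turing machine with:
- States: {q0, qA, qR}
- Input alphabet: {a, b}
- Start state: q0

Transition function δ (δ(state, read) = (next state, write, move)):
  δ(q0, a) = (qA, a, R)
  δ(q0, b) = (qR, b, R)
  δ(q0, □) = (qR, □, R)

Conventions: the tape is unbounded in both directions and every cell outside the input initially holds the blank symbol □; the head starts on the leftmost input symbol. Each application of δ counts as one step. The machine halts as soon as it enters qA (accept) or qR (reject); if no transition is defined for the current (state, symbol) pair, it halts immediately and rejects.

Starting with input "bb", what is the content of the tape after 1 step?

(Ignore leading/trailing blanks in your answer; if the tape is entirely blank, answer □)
Step 0: [q0]bb (head at position 0)
Step 1: δ(q0, b) = (qR, b, R)  ⊢  b[qR]b (head at position 1)
Tape after 1 step (ignoring surrounding blanks): bb

Final answer: Tape: bb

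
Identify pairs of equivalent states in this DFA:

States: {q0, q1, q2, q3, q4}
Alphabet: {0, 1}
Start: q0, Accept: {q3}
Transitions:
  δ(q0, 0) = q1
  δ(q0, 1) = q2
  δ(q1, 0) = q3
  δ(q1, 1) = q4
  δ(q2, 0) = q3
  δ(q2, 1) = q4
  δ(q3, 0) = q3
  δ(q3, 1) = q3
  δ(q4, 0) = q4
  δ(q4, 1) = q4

Using the table-filling algorithm:
Round 0 – mark pairs where exactly one state is accepting: (q0,q3), (q1,q3), (q2,q3), (q3,q4)
Round 1 – newly marked: (q0,q1) [on 0: q1 vs q3, already marked]; (q0,q2) [on 0: q1 vs q3, already marked]; (q1,q4) [on 0: q3 vs q4, already marked]; (q2,q4) [on 0: q3 vs q4, already marked]
Round 2 – newly marked: (q0,q4) [on 0: q1 vs q4, already marked]
No further pairs can be marked.
(q1, q2) unmarked: δ(q1,0)=q3, δ(q2,0)=q3; δ(q1,1)=q4, δ(q2,1)=q4 → equivalent
Equivalent pairs: (q1, q2)

Final answer: Equivalent pairs: (q1, q2)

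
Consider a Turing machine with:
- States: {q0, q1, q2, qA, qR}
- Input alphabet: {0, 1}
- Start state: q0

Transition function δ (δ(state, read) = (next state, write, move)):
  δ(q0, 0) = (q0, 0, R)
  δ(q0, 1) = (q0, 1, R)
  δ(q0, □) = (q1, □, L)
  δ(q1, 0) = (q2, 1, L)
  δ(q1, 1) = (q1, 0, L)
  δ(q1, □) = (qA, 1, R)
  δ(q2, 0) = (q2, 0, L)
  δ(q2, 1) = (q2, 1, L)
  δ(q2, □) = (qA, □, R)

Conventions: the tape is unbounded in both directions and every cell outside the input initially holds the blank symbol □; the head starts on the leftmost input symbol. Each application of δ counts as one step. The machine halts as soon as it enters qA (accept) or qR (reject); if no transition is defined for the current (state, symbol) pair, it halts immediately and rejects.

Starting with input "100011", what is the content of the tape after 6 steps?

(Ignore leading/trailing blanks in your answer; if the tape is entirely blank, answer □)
Step 0: [q0]100011 (head at position 0)
Step 1: δ(q0, 1) = (q0, 1, R)  ⊢  1[q0]00011 (head at position 1)
Step 2: δ(q0, 0) = (q0, 0, R)  ⊢  10[q0]0011 (head at position 2)
Step 3: δ(q0, 0) = (q0, 0, R)  ⊢  100[q0]011 (head at position 3)
Step 4: δ(q0, 0) = (q0, 0, R)  ⊢  1000[q0]11 (head at position 4)
Step 5: δ(q0, 1) = (q0, 1, R)  ⊢  10001[q0]1 (head at position 5)
Step 6: δ(q0, 1) = (q0, 1, R)  ⊢  100011[q0]□ (head at position 6)
Tape after 6 steps (ignoring surrounding blanks): 100011

Final answer: Tape: 100011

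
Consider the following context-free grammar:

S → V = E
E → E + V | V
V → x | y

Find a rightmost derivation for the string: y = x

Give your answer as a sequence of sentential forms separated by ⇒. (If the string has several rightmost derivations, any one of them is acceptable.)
Start with S.
Step 1: the rightmost non-terminal is S; apply S → V = E:  V = E
Step 2: the rightmost non-terminal is E; apply E → V:  V = V
Step 3: the rightmost non-terminal is V; apply V → x:  V = x
Step 4: the rightmost non-terminal is V; apply V → y:  y = x

Final answer: S ⇒ V = E ⇒ V = V ⇒ V = x ⇒ y = x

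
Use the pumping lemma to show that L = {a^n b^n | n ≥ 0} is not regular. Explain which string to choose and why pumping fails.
Language: L = {a^n b^n | n ≥ 0} (equal numbers of a's followed by b's)
Step 1: Assume for contradiction that L is regular, with pumping length p.
Step 2: Choose s = a^p b^p. Then s ∈ L (it has p a's followed by p b's) and |s| ≥ p.
Step 3: Consider any decomposition s = xyz with |xy| ≤ p and |y| > 0. Since |xy| ≤ p and the first p symbols of s are all a's, y = a^k for some k with 1 ≤ k ≤ p.
Step 4: Pumping up (i = 2): xy²z = a^(p+k) b^p, which has more a's than b's, so xy²z ∉ L.
This contradicts the pumping lemma, so L is not regular.

Final answer: Choose s = a^p b^p. Since |xy| ≤ p, y = a^k with k ≥ 1. Then xy²z = a^(p+k) b^p ∉ L.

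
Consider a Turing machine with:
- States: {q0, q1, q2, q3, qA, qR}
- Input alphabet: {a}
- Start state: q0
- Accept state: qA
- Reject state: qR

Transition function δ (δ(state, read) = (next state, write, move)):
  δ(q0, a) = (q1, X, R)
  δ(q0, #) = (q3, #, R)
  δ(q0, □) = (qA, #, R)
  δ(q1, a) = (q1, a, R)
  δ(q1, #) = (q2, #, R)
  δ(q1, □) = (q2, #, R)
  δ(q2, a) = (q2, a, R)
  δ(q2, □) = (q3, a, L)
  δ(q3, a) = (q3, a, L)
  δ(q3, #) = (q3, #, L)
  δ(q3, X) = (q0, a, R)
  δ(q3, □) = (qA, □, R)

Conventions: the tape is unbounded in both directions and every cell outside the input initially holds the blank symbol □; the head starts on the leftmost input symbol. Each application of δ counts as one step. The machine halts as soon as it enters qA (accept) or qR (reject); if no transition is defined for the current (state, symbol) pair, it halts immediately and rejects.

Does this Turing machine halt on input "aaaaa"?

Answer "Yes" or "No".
Trace (configuration after each step, as tape_left[state]tape_right with head position):
Step 0: [q0]aaaaa (head at position 0)
Step 1: X[q1]aaaa (head 1)
Step 2: Xa[q1]aaa (head 2)
Step 3: Xaa[q1]aa (head 3)
Step 4: Xaaa[q1]a (head 4)
Step 5: Xaaaa[q1]□ (head 5)
Step 6: Xaaaa#[q2]□ (head 6)
Step 7: Xaaaa[q3]#a (head 5)
Step 8: Xaaa[q3]a#a (head 4)
Step 9: Xaa[q3]aa#a (head 3)
Step 10: Xa[q3]aaa#a (head 2)
Step 11: X[q3]aaaa#a (head 1)
Step 12: [q3]Xaaaa#a (head 0)
Step 13: a[q0]aaaa#a (head 1)
Step 14: aX[q1]aaa#a (head 2)
Step 15: aXa[q1]aa#a (head 3)
Step 16: aXaa[q1]a#a (head 4)
Step 17: aXaaa[q1]#a (head 5)
Step 18: aXaaa#[q2]a (head 6)
Step 19: aXaaa#a[q2]□ (head 7)
Step 20: aXaaa#[q3]aa (head 6)
Step 21: aXaaa[q3]#aa (head 5)
Step 22: aXaa[q3]a#aa (head 4)
Step 23: aXa[q3]aa#aa (head 3)
Step 24: aX[q3]aaa#aa (head 2)
Step 25: a[q3]Xaaa#aa (head 1)
Step 26: aa[q0]aaa#aa (head 2)
Step 27: aaX[q1]aa#aa (head 3)
Step 28: aaXa[q1]a#aa (head 4)
Step 29: aaXaa[q1]#aa (head 5)
Step 30: aaXaa#[q2]aa (head 6)
Step 31: aaXaa#a[q2]a (head 7)
Step 32: aaXaa#aa[q2]□ (head 8)
Step 33: aaXaa#a[q3]aa (head 7)
Step 34: aaXaa#[q3]aaa (head 6)
Step 35: aaXaa[q3]#aaa (head 5)
Step 36: aaXa[q3]a#aaa (head 4)
Step 37: aaX[q3]aa#aaa (head 3)
Step 38: aa[q3]Xaa#aaa (head 2)
Step 39: aaa[q0]aa#aaa (head 3)
Step 40: aaaX[q1]a#aaa (head 4)
Step 41: aaaXa[q1]#aaa (head 5)
Step 42: aaaXa#[q2]aaa (head 6)
Step 43: aaaXa#a[q2]aa (head 7)
Step 44: aaaXa#aa[q2]a (head 8)
Step 45: aaaXa#aaa[q2]□ (head 9)
Step 46: aaaXa#aa[q3]aa (head 8)
Step 47: aaaXa#a[q3]aaa (head 7)
Step 48: aaaXa#[q3]aaaa (head 6)
Step 49: aaaXa[q3]#aaaa (head 5)
Step 50: aaaX[q3]a#aaaa (head 4)
Step 51: aaa[q3]Xa#aaaa (head 3)
Step 52: aaaa[q0]a#aaaa (head 4)
Step 53: aaaaX[q1]#aaaa (head 5)
Step 54: aaaaX#[q2]aaaa (head 6)
Step 55: aaaaX#a[q2]aaa (head 7)
Step 56: aaaaX#aa[q2]aa (head 8)
Step 57: aaaaX#aaa[q2]a (head 9)
Step 58: aaaaX#aaaa[q2]□ (head 10)
Step 59: aaaaX#aaa[q3]aa (head 9)
Step 60: aaaaX#aa[q3]aaa (head 8)
Step 61: aaaaX#a[q3]aaaa (head 7)
Step 62: aaaaX#[q3]aaaaa (head 6)
Step 63: aaaaX[q3]#aaaaa (head 5)
Step 64: aaaa[q3]X#aaaaa (head 4)
Step 65: aaaaa[q0]#aaaaa (head 5)
Step 66: aaaaa#[q3]aaaaa (head 6)
Step 67: aaaaa[q3]#aaaaa (head 5)
Step 68: aaaa[q3]a#aaaaa (head 4)
Step 69: aaa[q3]aa#aaaaa (head 3)
Step 70: aa[q3]aaa#aaaaa (head 2)
Step 71: a[q3]aaaa#aaaaa (head 1)
Step 72: [q3]aaaaa#aaaaa (head 0)
Step 73: [q3]□aaaaa#aaaaa (head -1)
Step 74: □[qA]aaaaa#aaaaa (head 0)
The machine is in qA, so it halts and accepts.
It halts after 74 steps.

Final answer: Yes - halts after 74 steps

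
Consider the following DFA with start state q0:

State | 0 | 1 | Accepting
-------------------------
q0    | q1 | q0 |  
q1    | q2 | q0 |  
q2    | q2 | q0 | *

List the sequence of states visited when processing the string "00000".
q0 → q1 → q2 → q2 → q2 → q2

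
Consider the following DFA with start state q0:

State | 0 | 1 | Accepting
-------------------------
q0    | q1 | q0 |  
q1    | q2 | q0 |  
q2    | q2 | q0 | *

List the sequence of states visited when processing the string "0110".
q0 → q1 → q0 → q0 → q1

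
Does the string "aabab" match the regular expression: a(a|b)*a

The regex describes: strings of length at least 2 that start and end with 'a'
No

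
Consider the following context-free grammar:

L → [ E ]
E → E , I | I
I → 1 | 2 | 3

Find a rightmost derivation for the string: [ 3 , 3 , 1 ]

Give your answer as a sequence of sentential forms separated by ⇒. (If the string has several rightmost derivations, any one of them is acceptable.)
Start with L.
Step 1: the rightmost non-terminal is L; apply L → [ E ]:  [ E ]
Step 2: the rightmost non-terminal is E; apply E → E , I:  [ E , I ]
Step 3: the rightmost non-terminal is I; apply I → 1:  [ E , 1 ]
Step 4: the rightmost non-terminal is E; apply E → E , I:  [ E , I , 1 ]
Step 5: the rightmost non-terminal is I; apply I → 3:  [ E , 3 , 1 ]
Step 6: the rightmost non-terminal is E; apply E → I:  [ I , 3 , 1 ]
Step 7: the rightmost non-terminal is I; apply I → 3:  [ 3 , 3 , 1 ]

Final answer: L ⇒ [ E ] ⇒ [ E , I ] ⇒ [ E , 1 ] ⇒ [ E , I , 1 ] ⇒ [ E , 3 , 1 ] ⇒ [ I , 3 , 1 ] ⇒ [ 3 , 3 , 1 ]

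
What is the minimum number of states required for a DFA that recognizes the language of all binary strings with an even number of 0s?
Language: binary strings with an even number of 0s
Lower bound (Myhill–Nerode): the prefixes ε, 0 are pairwise distinguishable:
  ε vs 0: suffix ε distinguishes them (ε has zero 0s (accepted), 0 has one 0 (rejected))
So any DFA needs at least 2 states.
Upper bound: a DFA with 2 states exists (one state per class above).
Minimum states: 2

Final answer: 2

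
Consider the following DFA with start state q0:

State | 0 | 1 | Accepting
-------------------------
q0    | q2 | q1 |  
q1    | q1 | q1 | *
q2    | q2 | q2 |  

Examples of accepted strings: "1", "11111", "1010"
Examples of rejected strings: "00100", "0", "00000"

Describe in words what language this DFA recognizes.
non-empty binary strings starting with 1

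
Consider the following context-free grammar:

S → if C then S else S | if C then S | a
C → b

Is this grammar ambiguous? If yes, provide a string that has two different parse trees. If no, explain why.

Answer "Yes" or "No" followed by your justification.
The 'dangling else' can attach to either if. Two leftmost derivations of  if b then if b then a else a:
  (1) S ⇒ if C then S else S ⇒ if b then S else S ⇒ if b then if C then S else S ⇒ if b then if b then S else S ⇒ if b then if b then a else S ⇒ if b then if b then a else a   (else belongs to the outer if)
  (2) S ⇒ if C then S ⇒ if b then S ⇒ if b then if C then S else S ⇒ if b then if b then S else S ⇒ if b then if b then a else S ⇒ if b then if b then a else a   (else belongs to the inner if)
Two distinct parse trees for the same string, so the grammar is ambiguous.

Final answer: Yes - the string 'if b then if b then a else a' has two distinct leftmost derivations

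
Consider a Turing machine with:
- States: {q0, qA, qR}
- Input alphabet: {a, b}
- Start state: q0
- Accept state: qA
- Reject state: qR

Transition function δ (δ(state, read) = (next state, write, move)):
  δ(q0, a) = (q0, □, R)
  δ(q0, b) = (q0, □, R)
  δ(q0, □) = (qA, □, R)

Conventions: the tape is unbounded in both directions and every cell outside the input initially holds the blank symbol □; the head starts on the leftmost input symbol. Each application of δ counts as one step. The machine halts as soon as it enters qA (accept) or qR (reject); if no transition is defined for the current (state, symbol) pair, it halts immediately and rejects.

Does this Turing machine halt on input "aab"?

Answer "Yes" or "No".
Step 0: [q0]aab (head at position 0)
Step 1: δ(q0, a) = (q0, □, R)  ⊢  □[q0]ab (head at position 1)
Step 2: δ(q0, a) = (q0, □, R)  ⊢  □□[q0]b (head at position 2)
Step 3: δ(q0, b) = (q0, □, R)  ⊢  □□□[q0]□ (head at position 3)
Step 4: δ(q0, □) = (qA, □, R)  ⊢  □□□□[qA]□ (head at position 4)
The machine is in qA, so it halts and accepts.
It halts after 4 steps.

Final answer: Yes - halts after 4 steps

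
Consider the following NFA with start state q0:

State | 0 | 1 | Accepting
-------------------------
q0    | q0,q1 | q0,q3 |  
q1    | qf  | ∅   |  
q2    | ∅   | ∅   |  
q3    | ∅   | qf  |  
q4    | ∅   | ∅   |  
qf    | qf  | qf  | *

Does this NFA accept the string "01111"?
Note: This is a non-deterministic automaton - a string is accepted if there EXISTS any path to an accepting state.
Track the set of states the NFA could be in: start {q0}
Read '0': {q0} → {q0, q1}
Read '1': {q0, q1} → {q0, q3}
Read '1': {q0, q3} → {q0, q3, qf}
Read '1': {q0, q3, qf} → {q0, q3, qf}
Read '1': {q0, q3, qf} → {q0, q3, qf}
Final set {q0, q3, qf} contains accepting state(s) {qf} → accepted.

Final answer: Yes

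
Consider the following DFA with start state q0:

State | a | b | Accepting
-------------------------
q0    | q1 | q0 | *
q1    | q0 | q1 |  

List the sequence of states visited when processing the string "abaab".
q0 → q1 → q1 → q0 → q1 → q1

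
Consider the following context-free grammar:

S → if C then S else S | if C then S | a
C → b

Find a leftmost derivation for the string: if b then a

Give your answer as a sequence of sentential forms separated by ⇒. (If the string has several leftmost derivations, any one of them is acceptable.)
Start with S.
Step 1: the leftmost non-terminal is S; apply S → if C then S:  if C then S
Step 2: the leftmost non-terminal is C; apply C → b:  if b then S
Step 3: the leftmost non-terminal is S; apply S → a:  if b then a

Final answer: S ⇒ if C then S ⇒ if b then S ⇒ if b then a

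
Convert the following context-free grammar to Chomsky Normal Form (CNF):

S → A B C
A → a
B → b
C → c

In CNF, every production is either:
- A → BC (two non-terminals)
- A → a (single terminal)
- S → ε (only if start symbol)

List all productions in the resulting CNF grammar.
The grammar has no ε-productions or unit productions to eliminate.
A → a is already in CNF (single terminal) – keep it.
B → b is already in CNF (single terminal) – keep it.
C → c is already in CNF (single terminal) – keep it.
S → A B C has 3 symbols on the right: break it into binary productions S → A X0, X0 → B C.
Resulting CNF grammar (5 productions): A → a; B → b; C → c; S → A X0; X0 → B C

Final answer: A → a; B → b; C → c; S → A X0; X0 → B C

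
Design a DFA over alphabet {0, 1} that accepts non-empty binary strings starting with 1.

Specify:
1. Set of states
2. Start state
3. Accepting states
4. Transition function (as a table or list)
One valid DFA (any DFA recognizing the same language is acceptable):
States: {q0, q1, q2}
Start: q0
Accepting: {q1}
Transitions (accepting states marked with *):
State | 0 | 1 | Accepting
-------------------------
q0    | q2 | q1 |  
q1    | q1 | q1 | *
q2    | q2 | q2 |  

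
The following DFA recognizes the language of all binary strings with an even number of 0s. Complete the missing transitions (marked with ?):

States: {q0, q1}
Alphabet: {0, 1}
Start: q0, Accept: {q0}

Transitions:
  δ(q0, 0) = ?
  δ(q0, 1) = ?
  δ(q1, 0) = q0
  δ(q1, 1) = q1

What each state remembers (consistent with the given transitions and accept states):
  q0: an even number of 0s has been read so far
  q1: an odd number of 0s has been read so far
Filling in the missing entries:
  δ(q0, 0): in q0 (an even number of 0s has been read so far), after reading 0 we have: an odd number of 0s has been read so far → q1
  δ(q0, 1): in q0 (an even number of 0s has been read so far), after reading 1 we have: an even number of 0s has been read so far → q0

Final answer: δ(q0, 0) = q1; δ(q0, 1) = q0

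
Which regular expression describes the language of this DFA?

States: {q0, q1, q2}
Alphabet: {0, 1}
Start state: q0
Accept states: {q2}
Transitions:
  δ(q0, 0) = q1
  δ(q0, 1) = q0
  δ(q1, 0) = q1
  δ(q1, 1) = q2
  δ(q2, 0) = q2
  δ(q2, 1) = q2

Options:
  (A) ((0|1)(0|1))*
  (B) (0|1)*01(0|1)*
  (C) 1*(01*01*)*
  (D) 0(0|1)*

Testing sample strings against the DFA:
  '11' -> rejected
  '111' -> rejected
  '10' -> rejected
  '01' -> accepted
Checking each option for a counterexample:
  (A) ((0|1)(0|1))*: ε is rejected by the DFA but matches the regex → eliminated
  (B) (0|1)*01(0|1)*: agrees with the DFA on all strings of length ≤ 4
  (C) 1*(01*01*)*: ε is rejected by the DFA but matches the regex → eliminated
  (D) 0(0|1)*: '0' is rejected by the DFA but matches the regex → eliminated
Only (B) (0|1)*01(0|1)* is consistent with the DFA.

Final answer: (B) (0|1)*01(0|1)*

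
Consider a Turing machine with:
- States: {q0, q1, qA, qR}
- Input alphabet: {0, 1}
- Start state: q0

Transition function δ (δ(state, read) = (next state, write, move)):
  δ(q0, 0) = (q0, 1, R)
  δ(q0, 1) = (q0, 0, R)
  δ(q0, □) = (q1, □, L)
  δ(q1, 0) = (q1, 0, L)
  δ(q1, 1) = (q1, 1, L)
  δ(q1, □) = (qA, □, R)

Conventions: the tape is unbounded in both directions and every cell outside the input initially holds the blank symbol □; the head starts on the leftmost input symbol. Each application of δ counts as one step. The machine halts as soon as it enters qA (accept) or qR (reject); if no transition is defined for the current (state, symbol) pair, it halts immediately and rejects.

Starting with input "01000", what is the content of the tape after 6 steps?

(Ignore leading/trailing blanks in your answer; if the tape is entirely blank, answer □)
Step 0: [q0]01000 (head at position 0)
Step 1: δ(q0, 0) = (q0, 1, R)  ⊢  1[q0]1000 (head at position 1)
Step 2: δ(q0, 1) = (q0, 0, R)  ⊢  10[q0]000 (head at position 2)
Step 3: δ(q0, 0) = (q0, 1, R)  ⊢  101[q0]00 (head at position 3)
Step 4: δ(q0, 0) = (q0, 1, R)  ⊢  1011[q0]0 (head at position 4)
Step 5: δ(q0, 0) = (q0, 1, R)  ⊢  10111[q0]□ (head at position 5)
Step 6: δ(q0, □) = (q1, □, L)  ⊢  1011[q1]1□ (head at position 4)
Tape after 6 steps (ignoring surrounding blanks): 10111

Final answer: Tape: 10111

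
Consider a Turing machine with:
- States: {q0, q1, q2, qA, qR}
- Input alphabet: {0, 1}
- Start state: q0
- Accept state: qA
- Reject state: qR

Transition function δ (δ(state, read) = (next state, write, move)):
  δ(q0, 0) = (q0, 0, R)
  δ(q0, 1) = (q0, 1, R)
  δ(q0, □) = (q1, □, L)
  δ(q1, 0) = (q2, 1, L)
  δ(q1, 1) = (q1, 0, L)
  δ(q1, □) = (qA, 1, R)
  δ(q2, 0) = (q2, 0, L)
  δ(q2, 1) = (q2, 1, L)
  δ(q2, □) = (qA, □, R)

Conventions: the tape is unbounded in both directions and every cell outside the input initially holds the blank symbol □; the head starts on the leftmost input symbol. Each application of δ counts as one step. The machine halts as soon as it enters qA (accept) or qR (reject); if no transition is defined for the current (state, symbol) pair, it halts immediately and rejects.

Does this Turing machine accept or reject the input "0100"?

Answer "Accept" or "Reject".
Step 0: [q0]0100 (head at position 0)
Step 1: δ(q0, 0) = (q0, 0, R)  ⊢  0[q0]100 (head at position 1)
Step 2: δ(q0, 1) = (q0, 1, R)  ⊢  01[q0]00 (head at position 2)
Step 3: δ(q0, 0) = (q0, 0, R)  ⊢  010[q0]0 (head at position 3)
Step 4: δ(q0, 0) = (q0, 0, R)  ⊢  0100[q0]□ (head at position 4)
Step 5: δ(q0, □) = (q1, □, L)  ⊢  010[q1]0□ (head at position 3)
Step 6: δ(q1, 0) = (q2, 1, L)  ⊢  01[q2]01□ (head at position 2)
Step 7: δ(q2, 0) = (q2, 0, L)  ⊢  0[q2]101□ (head at position 1)
Step 8: δ(q2, 1) = (q2, 1, L)  ⊢  [q2]0101□ (head at position 0)
Step 9: δ(q2, 0) = (q2, 0, L)  ⊢  [q2]□0101□ (head at position -1)
Step 10: δ(q2, □) = (qA, □, R)  ⊢  □[qA]0101□ (head at position 0)
The machine is in qA, so it halts and accepts.

Final answer: Accept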